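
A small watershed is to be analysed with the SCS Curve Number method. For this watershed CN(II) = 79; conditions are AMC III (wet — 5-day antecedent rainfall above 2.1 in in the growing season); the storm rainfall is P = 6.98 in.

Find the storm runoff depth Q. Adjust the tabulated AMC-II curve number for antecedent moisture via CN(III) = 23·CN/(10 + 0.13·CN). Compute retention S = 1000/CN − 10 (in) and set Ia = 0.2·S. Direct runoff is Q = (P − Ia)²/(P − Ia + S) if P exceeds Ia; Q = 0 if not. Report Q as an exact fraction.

Q = 375932075689/65242383050 in ≈ 5.762 in

CN(III) from CN(II)=79: (23·79)/(10 + 0.13·79) = 181700/2027 ≈ 89.640
Max retention: S = 1000/(181700/2027) − 10 = 2100/1817 in (≈ 1.156 in)
Initial abstraction Ia = S/5 = (2100/1817)/5 = 420/1817 ≈ 0.231 in
Excess rainfall: 6.980 − 0.231 = 6.749 in; P > Ia so Q > 0
Q: (613133/90850)² ÷ (718133/90850) = 375932075689/65242383050 in (≈ 5.762 in)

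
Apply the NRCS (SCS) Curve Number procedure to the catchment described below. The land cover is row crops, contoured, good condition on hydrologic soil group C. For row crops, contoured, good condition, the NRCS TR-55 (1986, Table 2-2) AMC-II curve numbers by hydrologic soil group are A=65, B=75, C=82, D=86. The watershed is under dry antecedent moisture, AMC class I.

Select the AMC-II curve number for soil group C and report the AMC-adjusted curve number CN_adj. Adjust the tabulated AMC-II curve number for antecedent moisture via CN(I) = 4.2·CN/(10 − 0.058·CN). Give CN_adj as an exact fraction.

CN_adj = 28700/437 ≈ 65.675

NRCS table: row crops, contoured, good condition, soil group C → CN(II) = 82
Adjust CN=82 to AMC I: 4.2·82/(10 − 0.058·82) → (1722/5) ÷ (1311/250) = 28700/437 ≈ 65.675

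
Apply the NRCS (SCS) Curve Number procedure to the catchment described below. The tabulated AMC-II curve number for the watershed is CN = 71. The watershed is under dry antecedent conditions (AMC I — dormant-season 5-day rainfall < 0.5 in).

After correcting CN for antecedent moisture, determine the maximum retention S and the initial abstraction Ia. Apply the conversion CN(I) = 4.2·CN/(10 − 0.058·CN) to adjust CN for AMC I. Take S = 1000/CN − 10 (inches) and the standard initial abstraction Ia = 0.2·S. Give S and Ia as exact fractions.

CN(I) from CN(II)=71: (4.2·71)/(10 − 0.058·71) = 149100/2941 ≈ 50.697
S = 1000/(149100/2941) − 10 = 14500/1491 in ≈ 9.725 in
Initial abstraction Ia = S/5 = (14500/1491)/5 = 2900/1491 ≈ 1.945 in

S = 14500/1491 in ≈ 9.725 in; Ia = 2900/1491 in ≈ 1.945 in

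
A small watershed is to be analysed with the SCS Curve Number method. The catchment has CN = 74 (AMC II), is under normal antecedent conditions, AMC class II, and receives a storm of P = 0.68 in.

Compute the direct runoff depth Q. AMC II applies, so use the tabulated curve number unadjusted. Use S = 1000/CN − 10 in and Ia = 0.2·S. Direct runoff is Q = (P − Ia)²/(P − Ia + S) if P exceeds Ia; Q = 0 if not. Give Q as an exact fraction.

Q = 0 in ≈ 0.000 in

CN(II) = 74; AMC II needs no correction.
Max retention: S = 1000/74 − 10 = 130/37 in (≈ 3.514 in)
Ia = 0.2·(130/37) = 26/37 in ≈ 0.703 in
P = 0.680 ≤ Ia = 0.703 in: entire storm abstracted, Q = 0.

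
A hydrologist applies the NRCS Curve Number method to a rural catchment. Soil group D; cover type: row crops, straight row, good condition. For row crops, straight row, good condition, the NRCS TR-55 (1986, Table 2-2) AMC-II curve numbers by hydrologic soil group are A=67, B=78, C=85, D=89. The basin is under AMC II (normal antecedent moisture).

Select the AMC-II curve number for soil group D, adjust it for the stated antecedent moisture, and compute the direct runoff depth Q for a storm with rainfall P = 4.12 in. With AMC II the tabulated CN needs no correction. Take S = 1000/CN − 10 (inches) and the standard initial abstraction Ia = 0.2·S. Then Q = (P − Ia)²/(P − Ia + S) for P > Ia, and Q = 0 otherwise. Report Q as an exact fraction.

NRCS table: row crops, straight row, good condition, soil group D → CN(II) = 89
AMC II — tabulated CN = 89 applies directly.
Max retention: S = 1000/89 − 10 = 110/89 in (≈ 1.236 in)
Initial abstraction Ia = S/5 = (110/89)/5 = 22/89 ≈ 0.247 in
Excess rainfall: 4.120 − 0.247 = 3.873 in; P > Ia so Q > 0
Q: (8617/2225)² ÷ (11367/2225) = 74252689/25291575 in (≈ 2.936 in)

Q = 74252689/25291575 in ≈ 2.936 in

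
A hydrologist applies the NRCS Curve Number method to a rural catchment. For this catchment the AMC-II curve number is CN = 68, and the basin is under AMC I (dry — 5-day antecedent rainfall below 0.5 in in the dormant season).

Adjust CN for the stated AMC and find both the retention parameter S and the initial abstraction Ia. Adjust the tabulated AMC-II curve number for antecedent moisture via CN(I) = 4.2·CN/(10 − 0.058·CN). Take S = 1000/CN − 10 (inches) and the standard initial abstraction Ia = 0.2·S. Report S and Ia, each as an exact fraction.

CN(I) from CN(II)=68: (4.2·68)/(10 − 0.058·68) = 35700/757 ≈ 47.160
S = 1000/(35700/757) − 10 = 4000/357 in ≈ 11.204 in
Ia = 0.2·(4000/357) = 800/357 in ≈ 2.241 in

S = 4000/357 in ≈ 11.204 in; Ia = 800/357 in ≈ 2.241 in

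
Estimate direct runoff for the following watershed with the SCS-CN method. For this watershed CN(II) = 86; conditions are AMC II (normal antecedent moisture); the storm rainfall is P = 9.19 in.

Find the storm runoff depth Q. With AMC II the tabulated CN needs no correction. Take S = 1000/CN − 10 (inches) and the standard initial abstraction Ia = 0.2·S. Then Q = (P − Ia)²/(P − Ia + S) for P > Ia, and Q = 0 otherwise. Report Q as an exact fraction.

AMC II — tabulated CN = 86 applies directly.
S = 1000/86 − 10 = 70/43 in ≈ 1.628 in
Ia = 0.2S: 0.2·1.628 = 0.326 in (exactly 14/43)
Excess rainfall: 9.190 − 0.326 = 8.864 in; P > Ia so Q > 0
Q: (38117/4300)² ÷ (45117/4300) = 1452905689/194003100 in (≈ 7.489 in)

Q = 1452905689/194003100 in ≈ 7.489 in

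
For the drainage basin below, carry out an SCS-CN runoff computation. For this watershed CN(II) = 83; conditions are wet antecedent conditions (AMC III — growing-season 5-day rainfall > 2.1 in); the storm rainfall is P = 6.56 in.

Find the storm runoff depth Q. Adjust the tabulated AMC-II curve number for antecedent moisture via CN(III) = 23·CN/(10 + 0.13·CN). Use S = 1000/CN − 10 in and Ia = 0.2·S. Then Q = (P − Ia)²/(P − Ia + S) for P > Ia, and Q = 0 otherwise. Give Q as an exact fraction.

CN(III) from CN(II)=83: (23·83)/(10 + 0.13·83) = 190900/2079 ≈ 91.823
S = 1000/(190900/2079) − 10 = 1700/1909 in ≈ 0.891 in
Ia = 0.2S: 0.2·0.891 = 0.178 in (exactly 340/1909)
Excess rainfall: 6.560 − 0.178 = 6.382 in; P > Ia so Q > 0
Q = (304576/47725)²/((304576/47725) + 1700/1909) = (92766539776/2277675625)/(347076/47725) = 23191634944/4141050525 in ≈ 5.600 in

Q = 23191634944/4141050525 in ≈ 5.600 in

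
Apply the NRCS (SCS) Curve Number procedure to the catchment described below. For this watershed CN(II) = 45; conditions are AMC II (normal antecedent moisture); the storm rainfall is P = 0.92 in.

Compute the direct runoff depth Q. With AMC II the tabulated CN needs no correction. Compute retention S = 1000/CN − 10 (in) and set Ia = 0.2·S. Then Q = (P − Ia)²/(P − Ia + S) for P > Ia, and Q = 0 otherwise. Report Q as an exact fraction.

Q = 0 in ≈ 0.000 in

CN(II) = 45; AMC II needs no correction.
Retention S: 1000/CN − 10 with CN=45.000 → S = 110/9 ≈ 12.222 in
Ia = 0.2S: 0.2·12.222 = 2.444 in (exactly 22/9)
P = 0.920 ≤ Ia = 2.444 in: entire storm abstracted, Q = 0.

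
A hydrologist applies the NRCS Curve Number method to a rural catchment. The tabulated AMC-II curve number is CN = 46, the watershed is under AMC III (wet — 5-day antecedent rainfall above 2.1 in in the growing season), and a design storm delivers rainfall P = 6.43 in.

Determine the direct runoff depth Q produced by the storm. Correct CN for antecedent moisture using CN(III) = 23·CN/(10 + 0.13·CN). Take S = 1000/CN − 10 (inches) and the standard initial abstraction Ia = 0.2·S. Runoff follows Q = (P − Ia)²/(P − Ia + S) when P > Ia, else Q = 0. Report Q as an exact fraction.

Q = 81880105609/29420176300 in ≈ 2.783 in

Wet (AMC III): CN(III) = 23·46/(10 + 0.13·46) = 1058/(799/50) = 52900/799 ≈ 66.208
Retention S: 1000/CN − 10 with CN=66.208 → S = 2700/529 ≈ 5.104 in
Ia = 0.2S: 0.2·5.104 = 1.021 in (exactly 540/529)
Since P=6.430 > Ia=1.021: effective rainfall P−Ia = 286147/52900 in
Q: (286147/52900)² ÷ (556147/52900) = 81880105609/29420176300 in (≈ 2.783 in)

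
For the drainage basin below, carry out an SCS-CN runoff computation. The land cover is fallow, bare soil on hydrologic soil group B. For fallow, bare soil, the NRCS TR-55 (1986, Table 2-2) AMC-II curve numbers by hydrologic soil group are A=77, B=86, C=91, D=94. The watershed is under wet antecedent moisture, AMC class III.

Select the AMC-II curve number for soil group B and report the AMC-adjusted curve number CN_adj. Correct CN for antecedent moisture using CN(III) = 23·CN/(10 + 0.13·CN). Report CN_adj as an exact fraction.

NRCS table: fallow, bare soil, soil group B → CN(II) = 86
Wet (AMC III): CN(III) = 23·86/(10 + 0.13·86) = 1978/(1059/50) = 98900/1059 ≈ 93.390

CN_adj = 98900/1059 ≈ 93.390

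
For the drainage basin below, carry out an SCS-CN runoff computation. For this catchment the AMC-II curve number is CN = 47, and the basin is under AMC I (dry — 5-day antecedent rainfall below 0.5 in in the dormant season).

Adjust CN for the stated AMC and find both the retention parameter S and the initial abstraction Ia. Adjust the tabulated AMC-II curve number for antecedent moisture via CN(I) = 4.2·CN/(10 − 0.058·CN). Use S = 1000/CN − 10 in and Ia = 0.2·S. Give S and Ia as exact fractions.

Dry (AMC I): CN(I) = 4.2·47/(10 − 0.058·47) = (987/5)/(3637/500) = 98700/3637 ≈ 27.138
Max retention: S = 1000/(98700/3637) − 10 = 26500/987 in (≈ 26.849 in)
Ia = 0.2S: 0.2·26.849 = 5.370 in (exactly 5300/987)

S = 26500/987 in ≈ 26.849 in; Ia = 5300/987 in ≈ 5.370 in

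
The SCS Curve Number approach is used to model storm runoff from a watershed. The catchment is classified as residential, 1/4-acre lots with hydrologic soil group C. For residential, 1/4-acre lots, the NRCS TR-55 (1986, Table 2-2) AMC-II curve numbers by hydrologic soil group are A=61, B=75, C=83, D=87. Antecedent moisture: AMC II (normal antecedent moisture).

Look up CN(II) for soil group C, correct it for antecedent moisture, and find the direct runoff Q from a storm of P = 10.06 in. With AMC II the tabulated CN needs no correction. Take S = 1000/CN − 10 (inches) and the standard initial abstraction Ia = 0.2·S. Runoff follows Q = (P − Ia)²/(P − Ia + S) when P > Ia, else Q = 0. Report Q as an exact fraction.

NRCS table: residential, 1/4-acre lots, soil group C → CN(II) = 83
Average conditions: CN = 83 (no AMC adjustment).
Max retention: S = 1000/83 − 10 = 170/83 in (≈ 2.048 in)
Ia = 0.2S: 0.2·2.048 = 0.410 in (exactly 34/83)
Since P=10.060 > Ia=0.410: effective rainfall P−Ia = 40049/4150 in
Q = (40049/4150)²/((40049/4150) + 170/83) = (1603922401/17222500)/(48549/4150) = 1603922401/201478350 in ≈ 7.961 in

Q = 1603922401/201478350 in ≈ 7.961 in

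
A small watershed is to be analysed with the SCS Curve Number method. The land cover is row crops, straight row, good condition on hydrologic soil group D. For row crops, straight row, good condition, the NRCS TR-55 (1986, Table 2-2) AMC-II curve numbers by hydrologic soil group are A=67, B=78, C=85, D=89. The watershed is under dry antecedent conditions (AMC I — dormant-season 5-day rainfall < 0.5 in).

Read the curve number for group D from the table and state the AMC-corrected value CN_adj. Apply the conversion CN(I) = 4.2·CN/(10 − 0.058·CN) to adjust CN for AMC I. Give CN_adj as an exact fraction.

NRCS table: row crops, straight row, good condition, soil group D → CN(II) = 89
CN(I) from CN(II)=89: (4.2·89)/(10 − 0.058·89) = 186900/2419 ≈ 77.263

CN_adj = 186900/2419 ≈ 77.263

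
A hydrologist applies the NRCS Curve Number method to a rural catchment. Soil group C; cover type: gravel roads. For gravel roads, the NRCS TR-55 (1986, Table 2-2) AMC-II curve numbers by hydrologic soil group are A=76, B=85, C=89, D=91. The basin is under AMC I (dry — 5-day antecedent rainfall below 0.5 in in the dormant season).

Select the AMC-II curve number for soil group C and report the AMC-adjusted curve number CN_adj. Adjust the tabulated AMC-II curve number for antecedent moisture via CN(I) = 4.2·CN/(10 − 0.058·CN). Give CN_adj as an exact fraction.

NRCS table: gravel roads, soil group C → CN(II) = 89
CN(I) from CN(II)=89: (4.2·89)/(10 − 0.058·89) = 186900/2419 ≈ 77.263

CN_adj = 186900/2419 ≈ 77.263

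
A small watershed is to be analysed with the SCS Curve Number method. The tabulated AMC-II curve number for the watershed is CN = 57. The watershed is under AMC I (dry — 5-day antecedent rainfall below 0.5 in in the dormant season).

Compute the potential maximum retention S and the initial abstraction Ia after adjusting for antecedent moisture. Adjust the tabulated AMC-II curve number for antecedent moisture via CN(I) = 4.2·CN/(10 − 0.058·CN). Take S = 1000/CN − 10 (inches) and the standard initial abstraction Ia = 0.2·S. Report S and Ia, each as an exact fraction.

S = 21500/1197 in ≈ 17.962 in; Ia = 4300/1197 in ≈ 3.592 in

CN(I) from CN(II)=57: (4.2·57)/(10 − 0.058·57) = 119700/3347 ≈ 35.763
S = 1000/(119700/3347) − 10 = 21500/1197 in ≈ 17.962 in
Ia = 0.2·(21500/1197) = 4300/1197 in ≈ 3.592 in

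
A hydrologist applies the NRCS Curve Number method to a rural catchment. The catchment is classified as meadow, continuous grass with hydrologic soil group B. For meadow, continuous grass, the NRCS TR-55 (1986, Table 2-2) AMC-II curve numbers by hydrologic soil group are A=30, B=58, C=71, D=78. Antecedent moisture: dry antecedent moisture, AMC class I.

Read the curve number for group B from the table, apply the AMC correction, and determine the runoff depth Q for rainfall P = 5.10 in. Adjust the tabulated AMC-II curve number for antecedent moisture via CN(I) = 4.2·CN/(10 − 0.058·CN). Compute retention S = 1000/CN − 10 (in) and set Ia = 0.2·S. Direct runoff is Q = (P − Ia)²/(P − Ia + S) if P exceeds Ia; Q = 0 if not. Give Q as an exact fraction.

NRCS table: meadow, continuous grass, soil group B → CN(II) = 58
CN(I) from CN(II)=58: (4.2·58)/(10 − 0.058·58) = 2900/79 ≈ 36.709
Max retention: S = 1000/(2900/79) − 10 = 500/29 in (≈ 17.241 in)
Ia = 0.2S: 0.2·17.241 = 3.448 in (exactly 100/29)
Since P=5.100 > Ia=3.448: effective rainfall P−Ia = 479/290 in
Runoff Q = (P−Ia)²/(P−Ia+S) = (1.652)²/(1.652+17.241) = 229441/1588910 ≈ 0.144 in

Q = 229441/1588910 in ≈ 0.144 in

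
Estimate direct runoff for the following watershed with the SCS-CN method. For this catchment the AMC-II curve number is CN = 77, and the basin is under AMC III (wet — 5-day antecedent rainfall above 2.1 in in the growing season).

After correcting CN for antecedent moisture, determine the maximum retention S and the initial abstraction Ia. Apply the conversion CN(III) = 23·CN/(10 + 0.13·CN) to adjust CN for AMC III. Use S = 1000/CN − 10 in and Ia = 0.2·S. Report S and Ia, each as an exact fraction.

S = 100/77 in ≈ 1.299 in; Ia = 20/77 in ≈ 0.260 in

Wet (AMC III): CN(III) = 23·77/(10 + 0.13·77) = 1771/(2001/100) = 7700/87 ≈ 88.506
S = 1000/(7700/87) − 10 = 100/77 in ≈ 1.299 in
Initial abstraction Ia = S/5 = (100/77)/5 = 20/77 ≈ 0.260 in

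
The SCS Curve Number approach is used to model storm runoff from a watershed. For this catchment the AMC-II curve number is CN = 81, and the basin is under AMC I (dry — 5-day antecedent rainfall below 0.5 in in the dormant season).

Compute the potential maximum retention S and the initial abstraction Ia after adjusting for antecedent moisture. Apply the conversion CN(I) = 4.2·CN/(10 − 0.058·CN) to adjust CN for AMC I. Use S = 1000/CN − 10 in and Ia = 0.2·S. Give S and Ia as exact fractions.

Dry (AMC I): CN(I) = 4.2·81/(10 − 0.058·81) = (1701/5)/(2651/500) = 170100/2651 ≈ 64.164
S = 1000/(170100/2651) − 10 = 9500/1701 in ≈ 5.585 in
Ia = 0.2S: 0.2·5.585 = 1.117 in (exactly 1900/1701)

S = 9500/1701 in ≈ 5.585 in; Ia = 1900/1701 in ≈ 1.117 in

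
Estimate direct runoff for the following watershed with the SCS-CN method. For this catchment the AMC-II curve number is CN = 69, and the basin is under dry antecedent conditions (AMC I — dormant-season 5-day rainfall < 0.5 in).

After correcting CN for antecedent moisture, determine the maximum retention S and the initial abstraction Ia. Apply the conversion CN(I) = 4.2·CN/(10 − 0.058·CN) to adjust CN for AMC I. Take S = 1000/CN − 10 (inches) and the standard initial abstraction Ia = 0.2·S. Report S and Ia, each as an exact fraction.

CN(I) from CN(II)=69: (4.2·69)/(10 − 0.058·69) = 144900/2999 ≈ 48.316
Retention S: 1000/CN − 10 with CN=48.316 → S = 15500/1449 ≈ 10.697 in
Ia = 0.2·(15500/1449) = 3100/1449 in ≈ 2.139 in

S = 15500/1449 in ≈ 10.697 in; Ia = 3100/1449 in ≈ 2.139 in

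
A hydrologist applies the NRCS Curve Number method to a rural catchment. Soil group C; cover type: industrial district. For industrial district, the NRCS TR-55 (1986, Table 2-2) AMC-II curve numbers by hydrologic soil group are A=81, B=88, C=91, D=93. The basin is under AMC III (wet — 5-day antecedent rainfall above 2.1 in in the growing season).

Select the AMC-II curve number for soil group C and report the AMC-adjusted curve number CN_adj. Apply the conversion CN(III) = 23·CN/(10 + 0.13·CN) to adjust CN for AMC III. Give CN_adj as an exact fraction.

NRCS table: industrial district, soil group C → CN(II) = 91
Adjust CN=91 to AMC III: 23·91/(10 + 0.13·91) → 2093 ÷ (2183/100) = 209300/2183 ≈ 95.877

CN_adj = 209300/2183 ≈ 95.877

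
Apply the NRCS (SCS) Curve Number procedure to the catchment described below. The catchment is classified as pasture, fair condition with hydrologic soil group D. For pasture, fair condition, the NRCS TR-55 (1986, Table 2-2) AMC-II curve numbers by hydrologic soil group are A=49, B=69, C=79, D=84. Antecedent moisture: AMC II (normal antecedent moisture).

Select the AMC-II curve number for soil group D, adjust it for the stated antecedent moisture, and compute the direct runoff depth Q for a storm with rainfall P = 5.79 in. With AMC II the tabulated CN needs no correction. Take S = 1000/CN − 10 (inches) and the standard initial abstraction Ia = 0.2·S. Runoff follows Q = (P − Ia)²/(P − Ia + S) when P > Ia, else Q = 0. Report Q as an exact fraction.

Q = 129026881/32253900 in ≈ 4.000 in

NRCS table: pasture, fair condition, soil group D → CN(II) = 84
Average conditions: CN = 84 (no AMC adjustment).
S = 1000/84 − 10 = 40/21 in ≈ 1.905 in
Ia = 0.2·(40/21) = 8/21 in ≈ 0.381 in
Since P=5.790 > Ia=0.381: effective rainfall P−Ia = 11359/2100 in
Runoff Q = (P−Ia)²/(P−Ia+S) = (5.409)²/(5.409+1.905) = 129026881/32253900 ≈ 4.000 in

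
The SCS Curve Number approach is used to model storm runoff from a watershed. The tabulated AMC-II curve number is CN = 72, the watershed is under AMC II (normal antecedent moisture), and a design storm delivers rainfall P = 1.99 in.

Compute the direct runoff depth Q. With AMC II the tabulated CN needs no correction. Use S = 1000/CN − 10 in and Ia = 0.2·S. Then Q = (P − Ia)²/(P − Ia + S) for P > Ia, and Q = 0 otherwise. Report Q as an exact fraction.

Average conditions: CN = 72 (no AMC adjustment).
S = 1000/72 − 10 = 35/9 in ≈ 3.889 in
Ia = 0.2S: 0.2·3.889 = 0.778 in (exactly 7/9)
P − Ia = 1.990 − 0.778 = 1091/900 ≈ 1.212 in (> 0, runoff occurs)
Q = (1091/900)²/((1091/900) + 35/9) = (1190281/810000)/(4591/900) = 1190281/4131900 in ≈ 0.288 in

Q = 1190281/4131900 in ≈ 0.288 in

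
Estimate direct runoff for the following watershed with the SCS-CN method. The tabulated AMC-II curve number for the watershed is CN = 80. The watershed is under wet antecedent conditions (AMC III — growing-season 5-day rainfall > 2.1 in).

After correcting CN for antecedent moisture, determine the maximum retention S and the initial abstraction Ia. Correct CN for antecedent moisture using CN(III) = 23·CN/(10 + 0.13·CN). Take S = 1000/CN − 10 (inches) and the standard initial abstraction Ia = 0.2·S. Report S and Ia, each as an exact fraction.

S = 25/23 in ≈ 1.087 in; Ia = 5/23 in ≈ 0.217 in

CN(III) from CN(II)=80: (23·80)/(10 + 0.13·80) = 4600/51 ≈ 90.196
Retention S: 1000/CN − 10 with CN=90.196 → S = 25/23 ≈ 1.087 in
Ia = 0.2S: 0.2·1.087 = 0.217 in (exactly 5/23)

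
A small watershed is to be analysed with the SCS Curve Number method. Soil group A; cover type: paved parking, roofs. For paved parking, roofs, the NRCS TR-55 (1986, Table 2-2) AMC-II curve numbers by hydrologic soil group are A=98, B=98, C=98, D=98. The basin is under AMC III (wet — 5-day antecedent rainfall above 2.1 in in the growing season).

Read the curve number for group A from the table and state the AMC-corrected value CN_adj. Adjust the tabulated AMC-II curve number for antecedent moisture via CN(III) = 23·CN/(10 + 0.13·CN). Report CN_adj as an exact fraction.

NRCS table: paved parking, roofs, soil group A → CN(II) = 98
CN(III) from CN(II)=98: (23·98)/(10 + 0.13·98) = 112700/1137 ≈ 99.120

CN_adj = 112700/1137 ≈ 99.120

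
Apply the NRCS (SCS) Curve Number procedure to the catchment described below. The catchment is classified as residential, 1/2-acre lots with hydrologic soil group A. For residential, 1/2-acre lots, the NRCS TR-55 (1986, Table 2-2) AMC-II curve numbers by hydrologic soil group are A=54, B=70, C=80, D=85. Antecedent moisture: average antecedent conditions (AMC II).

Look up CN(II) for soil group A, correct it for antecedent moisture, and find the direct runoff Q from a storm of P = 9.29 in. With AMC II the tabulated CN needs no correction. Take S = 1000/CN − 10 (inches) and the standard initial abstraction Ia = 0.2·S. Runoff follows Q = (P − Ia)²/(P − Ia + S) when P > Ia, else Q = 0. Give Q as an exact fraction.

NRCS table: residential, 1/2-acre lots, soil group A → CN(II) = 54
AMC II — tabulated CN = 54 applies directly.
S = 1000/54 − 10 = 230/27 in ≈ 8.519 in
Ia = 0.2S: 0.2·8.519 = 1.704 in (exactly 46/27)
P − Ia = 9.290 − 1.704 = 20483/2700 ≈ 7.586 in (> 0, runoff occurs)
Q = (20483/2700)²/((20483/2700) + 230/27) = (419553289/7290000)/(43483/2700) = 419553289/117404100 in ≈ 3.574 in

Q = 419553289/117404100 in ≈ 3.574 in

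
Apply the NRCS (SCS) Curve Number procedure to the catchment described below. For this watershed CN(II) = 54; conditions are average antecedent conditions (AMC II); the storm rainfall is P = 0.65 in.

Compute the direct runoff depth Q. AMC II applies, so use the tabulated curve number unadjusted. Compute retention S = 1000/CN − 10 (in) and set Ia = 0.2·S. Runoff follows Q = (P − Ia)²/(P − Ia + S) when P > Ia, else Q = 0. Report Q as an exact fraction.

Q = 0 in ≈ 0.000 in

Average conditions: CN = 54 (no AMC adjustment).
Max retention: S = 1000/54 − 10 = 230/27 in (≈ 8.519 in)
Ia = 0.2S: 0.2·8.519 = 1.704 in (exactly 46/27)
P = 0.650 ≤ Ia = 1.704 in: entire storm abstracted, Q = 0.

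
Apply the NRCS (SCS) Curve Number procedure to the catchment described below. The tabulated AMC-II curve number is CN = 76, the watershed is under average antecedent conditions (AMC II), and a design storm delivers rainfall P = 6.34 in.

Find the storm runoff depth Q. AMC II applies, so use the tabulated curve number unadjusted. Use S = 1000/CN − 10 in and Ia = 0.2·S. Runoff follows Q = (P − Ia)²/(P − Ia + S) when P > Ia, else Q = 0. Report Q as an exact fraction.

CN(II) = 76; AMC II needs no correction.
S = 1000/76 − 10 = 60/19 in ≈ 3.158 in
Initial abstraction Ia = S/5 = (60/19)/5 = 12/19 ≈ 0.632 in
Since P=6.340 > Ia=0.632: effective rainfall P−Ia = 5423/950 in
Q: (5423/950)² ÷ (8423/950) = 29408929/8001850 in (≈ 3.675 in)

Q = 29408929/8001850 in ≈ 3.675 in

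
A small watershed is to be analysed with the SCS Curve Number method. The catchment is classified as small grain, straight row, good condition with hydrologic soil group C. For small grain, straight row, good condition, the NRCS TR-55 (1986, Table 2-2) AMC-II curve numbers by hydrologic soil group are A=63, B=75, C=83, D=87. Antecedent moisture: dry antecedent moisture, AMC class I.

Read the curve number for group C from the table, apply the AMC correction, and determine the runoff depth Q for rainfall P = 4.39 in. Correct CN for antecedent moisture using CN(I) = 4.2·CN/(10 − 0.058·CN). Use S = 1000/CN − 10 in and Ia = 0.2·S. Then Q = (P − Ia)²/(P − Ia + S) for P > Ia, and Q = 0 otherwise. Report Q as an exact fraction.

NRCS table: small grain, straight row, good condition, soil group C → CN(II) = 83
Dry (AMC I): CN(I) = 4.2·83/(10 − 0.058·83) = (1743/5)/(2593/500) = 174300/2593 ≈ 67.219
Retention S: 1000/CN − 10 with CN=67.219 → S = 8500/1743 ≈ 4.877 in
Initial abstraction Ia = S/5 = (8500/1743)/5 = 1700/1743 ≈ 0.975 in
P − Ia = 4.390 − 0.975 = 595177/174300 ≈ 3.415 in (> 0, runoff occurs)
Q: (595177/174300)² ÷ (1445177/174300) = 354235661329/251894351100 in (≈ 1.406 in)

Q = 354235661329/251894351100 in ≈ 1.406 in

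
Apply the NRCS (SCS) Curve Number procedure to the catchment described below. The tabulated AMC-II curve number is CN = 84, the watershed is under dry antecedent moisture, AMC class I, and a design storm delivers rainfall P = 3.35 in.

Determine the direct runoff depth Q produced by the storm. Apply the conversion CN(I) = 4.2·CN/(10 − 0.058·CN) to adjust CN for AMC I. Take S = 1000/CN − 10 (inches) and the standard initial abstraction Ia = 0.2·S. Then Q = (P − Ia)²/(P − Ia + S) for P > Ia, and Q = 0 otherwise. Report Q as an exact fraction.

Q = 464273209/542844540 in ≈ 0.855 in

Adjust CN=84 to AMC I: 4.2·84/(10 − 0.058·84) → (1764/5) ÷ (641/125) = 44100/641 ≈ 68.799
S = 1000/(44100/641) − 10 = 2000/441 in ≈ 4.535 in
Initial abstraction Ia = S/5 = (2000/441)/5 = 400/441 ≈ 0.907 in
Since P=3.350 > Ia=0.907: effective rainfall P−Ia = 21547/8820 in
Q = (21547/8820)²/((21547/8820) + 2000/441) = (464273209/77792400)/(61547/8820) = 464273209/542844540 in ≈ 0.855 in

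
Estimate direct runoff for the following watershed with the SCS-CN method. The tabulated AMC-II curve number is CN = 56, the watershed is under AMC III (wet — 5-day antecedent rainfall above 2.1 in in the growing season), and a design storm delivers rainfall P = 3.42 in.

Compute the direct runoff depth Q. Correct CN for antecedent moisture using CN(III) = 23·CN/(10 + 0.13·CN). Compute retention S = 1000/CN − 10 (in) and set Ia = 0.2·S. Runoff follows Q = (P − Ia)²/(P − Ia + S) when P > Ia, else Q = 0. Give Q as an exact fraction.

Q = 485364961/398724550 in ≈ 1.217 in

Adjust CN=56 to AMC III: 23·56/(10 + 0.13·56) → 1288 ÷ (432/25) = 4025/54 ≈ 74.537
Retention S: 1000/CN − 10 with CN=74.537 → S = 550/161 ≈ 3.416 in
Initial abstraction Ia = S/5 = (550/161)/5 = 110/161 ≈ 0.683 in
P − Ia = 3.420 − 0.683 = 22031/8050 ≈ 2.737 in (> 0, runoff occurs)
Q: (22031/8050)² ÷ (49531/8050) = 485364961/398724550 in (≈ 1.217 in)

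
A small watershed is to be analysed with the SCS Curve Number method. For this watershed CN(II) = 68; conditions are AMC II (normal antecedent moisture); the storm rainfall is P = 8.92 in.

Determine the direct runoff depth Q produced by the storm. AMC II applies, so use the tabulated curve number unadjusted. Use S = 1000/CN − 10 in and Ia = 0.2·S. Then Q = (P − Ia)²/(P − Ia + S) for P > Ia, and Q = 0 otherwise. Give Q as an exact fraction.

Q = 11498881/2291175 in ≈ 5.019 in

Average conditions: CN = 68 (no AMC adjustment).
Retention S: 1000/CN − 10 with CN=68.000 → S = 80/17 ≈ 4.706 in
Ia = 0.2·(80/17) = 16/17 in ≈ 0.941 in
Excess rainfall: 8.920 − 0.941 = 7.979 in; P > Ia so Q > 0
Q = (3391/425)²/((3391/425) + 80/17) = (11498881/180625)/(5391/425) = 11498881/2291175 in ≈ 5.019 in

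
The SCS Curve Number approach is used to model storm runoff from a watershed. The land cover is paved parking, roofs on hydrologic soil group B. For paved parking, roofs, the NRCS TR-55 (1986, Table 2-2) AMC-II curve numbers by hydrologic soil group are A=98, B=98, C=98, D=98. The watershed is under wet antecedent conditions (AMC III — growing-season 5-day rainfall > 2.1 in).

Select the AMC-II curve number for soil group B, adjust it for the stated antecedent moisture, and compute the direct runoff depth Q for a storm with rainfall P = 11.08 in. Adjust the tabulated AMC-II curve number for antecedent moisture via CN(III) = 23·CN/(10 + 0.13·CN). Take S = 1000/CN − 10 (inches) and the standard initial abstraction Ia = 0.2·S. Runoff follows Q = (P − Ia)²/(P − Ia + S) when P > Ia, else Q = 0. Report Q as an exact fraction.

Q = 97143799041/8851993325 in ≈ 10.974 in

NRCS table: paved parking, roofs, soil group B → CN(II) = 98
Wet (AMC III): CN(III) = 23·98/(10 + 0.13·98) = 2254/(1137/50) = 112700/1137 ≈ 99.120
Retention S: 1000/CN − 10 with CN=99.120 → S = 100/1127 ≈ 0.089 in
Ia = 0.2·(100/1127) = 20/1127 in ≈ 0.018 in
Excess rainfall: 11.080 − 0.018 = 11.062 in; P > Ia so Q > 0
Runoff Q = (P−Ia)²/(P−Ia+S) = (11.062)²/(11.062+0.089) = 97143799041/8851993325 ≈ 10.974 in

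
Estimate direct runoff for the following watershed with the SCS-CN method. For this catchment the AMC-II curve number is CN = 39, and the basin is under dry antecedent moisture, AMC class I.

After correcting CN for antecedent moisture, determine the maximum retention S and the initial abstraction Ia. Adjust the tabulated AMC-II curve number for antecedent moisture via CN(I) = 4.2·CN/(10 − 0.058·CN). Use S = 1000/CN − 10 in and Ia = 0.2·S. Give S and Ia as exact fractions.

Dry (AMC I): CN(I) = 4.2·39/(10 − 0.058·39) = (819/5)/(3869/500) = 81900/3869 ≈ 21.168
S = 1000/(81900/3869) − 10 = 30500/819 in ≈ 37.241 in
Ia = 0.2S: 0.2·37.241 = 7.448 in (exactly 6100/819)

S = 30500/819 in ≈ 37.241 in; Ia = 6100/819 in ≈ 7.448 in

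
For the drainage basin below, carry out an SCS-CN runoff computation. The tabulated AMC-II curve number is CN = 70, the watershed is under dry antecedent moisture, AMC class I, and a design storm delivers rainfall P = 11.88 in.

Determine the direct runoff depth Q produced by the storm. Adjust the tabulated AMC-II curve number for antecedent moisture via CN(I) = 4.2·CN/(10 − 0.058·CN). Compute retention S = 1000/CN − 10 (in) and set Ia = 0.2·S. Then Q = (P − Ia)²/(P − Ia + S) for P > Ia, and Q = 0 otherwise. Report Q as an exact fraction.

Q = 145274809/30077425 in ≈ 4.830 in

Adjust CN=70 to AMC I: 4.2·70/(10 − 0.058·70) → 294 ÷ (297/50) = 4900/99 ≈ 49.495
Retention S: 1000/CN − 10 with CN=49.495 → S = 500/49 ≈ 10.204 in
Initial abstraction Ia = S/5 = (500/49)/5 = 100/49 ≈ 2.041 in
Excess rainfall: 11.880 − 2.041 = 9.839 in; P > Ia so Q > 0
Runoff Q = (P−Ia)²/(P−Ia+S) = (9.839)²/(9.839+10.204) = 145274809/30077425 ≈ 4.830 in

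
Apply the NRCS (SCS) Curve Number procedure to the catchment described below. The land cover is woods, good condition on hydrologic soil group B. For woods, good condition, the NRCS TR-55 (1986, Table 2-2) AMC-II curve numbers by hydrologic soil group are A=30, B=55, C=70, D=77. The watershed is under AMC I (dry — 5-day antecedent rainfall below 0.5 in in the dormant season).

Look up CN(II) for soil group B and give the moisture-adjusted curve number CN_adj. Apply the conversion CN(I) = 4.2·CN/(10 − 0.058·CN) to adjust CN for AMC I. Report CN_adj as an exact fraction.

CN_adj = 7700/227 ≈ 33.921

NRCS table: woods, good condition, soil group B → CN(II) = 55
CN(I) from CN(II)=55: (4.2·55)/(10 − 0.058·55) = 7700/227 ≈ 33.921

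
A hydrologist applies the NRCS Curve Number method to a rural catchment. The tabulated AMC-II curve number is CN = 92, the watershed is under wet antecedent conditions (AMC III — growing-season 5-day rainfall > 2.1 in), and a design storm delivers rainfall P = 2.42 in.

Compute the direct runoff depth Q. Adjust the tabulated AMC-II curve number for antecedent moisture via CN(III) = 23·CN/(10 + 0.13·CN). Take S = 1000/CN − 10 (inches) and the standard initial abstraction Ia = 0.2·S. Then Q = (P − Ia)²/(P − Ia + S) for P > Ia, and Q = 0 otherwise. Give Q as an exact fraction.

CN(III) from CN(II)=92: (23·92)/(10 + 0.13·92) = 52900/549 ≈ 96.357
Max retention: S = 1000/(52900/549) − 10 = 200/529 in (≈ 0.378 in)
Ia = 0.2S: 0.2·0.378 = 0.076 in (exactly 40/529)
P − Ia = 2.420 − 0.076 = 62009/26450 ≈ 2.344 in (> 0, runoff occurs)
Q: (62009/26450)² ÷ (72009/26450) = 3845116081/1904638050 in (≈ 2.019 in)

Q = 3845116081/1904638050 in ≈ 2.019 in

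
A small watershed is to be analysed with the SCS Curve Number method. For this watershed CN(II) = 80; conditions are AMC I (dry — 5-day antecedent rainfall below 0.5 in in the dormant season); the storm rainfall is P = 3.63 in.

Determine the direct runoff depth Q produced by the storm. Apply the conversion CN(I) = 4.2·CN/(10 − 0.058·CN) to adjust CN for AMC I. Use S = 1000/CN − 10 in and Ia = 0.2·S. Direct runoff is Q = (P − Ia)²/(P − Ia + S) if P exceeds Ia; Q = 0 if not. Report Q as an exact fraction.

Q = 26245129/37008300 in ≈ 0.709 in

Dry (AMC I): CN(I) = 4.2·80/(10 − 0.058·80) = 336/(134/25) = 4200/67 ≈ 62.687
S = 1000/(4200/67) − 10 = 125/21 in ≈ 5.952 in
Initial abstraction Ia = S/5 = (125/21)/5 = 25/21 ≈ 1.190 in
Excess rainfall: 3.630 − 1.190 = 2.440 in; P > Ia so Q > 0
Q: (5123/2100)² ÷ (17623/2100) = 26245129/37008300 in (≈ 0.709 in)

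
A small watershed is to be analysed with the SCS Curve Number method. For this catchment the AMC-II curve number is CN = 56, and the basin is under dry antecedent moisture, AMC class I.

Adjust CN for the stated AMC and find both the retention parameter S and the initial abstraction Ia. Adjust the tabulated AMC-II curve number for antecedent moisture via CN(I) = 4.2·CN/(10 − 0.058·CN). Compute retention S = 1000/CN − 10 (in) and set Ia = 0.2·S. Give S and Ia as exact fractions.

CN(I) from CN(II)=56: (4.2·56)/(10 − 0.058·56) = 7350/211 ≈ 34.834
Retention S: 1000/CN − 10 with CN=34.834 → S = 2750/147 ≈ 18.707 in
Initial abstraction Ia = S/5 = (2750/147)/5 = 550/147 ≈ 3.741 in

S = 2750/147 in ≈ 18.707 in; Ia = 550/147 in ≈ 3.741 in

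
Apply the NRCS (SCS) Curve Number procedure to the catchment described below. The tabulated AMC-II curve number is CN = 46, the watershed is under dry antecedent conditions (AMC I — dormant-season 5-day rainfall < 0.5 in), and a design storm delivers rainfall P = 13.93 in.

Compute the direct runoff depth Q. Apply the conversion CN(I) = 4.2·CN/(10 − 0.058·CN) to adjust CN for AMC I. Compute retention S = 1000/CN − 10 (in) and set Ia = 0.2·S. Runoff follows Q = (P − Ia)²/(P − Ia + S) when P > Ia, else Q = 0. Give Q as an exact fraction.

Q = 18029238529/9406795300 in ≈ 1.917 in

CN(I) from CN(II)=46: (4.2·46)/(10 − 0.058·46) = 16100/611 ≈ 26.350
S = 1000/(16100/611) − 10 = 4500/161 in ≈ 27.950 in
Ia = 0.2S: 0.2·27.950 = 5.590 in (exactly 900/161)
P − Ia = 13.930 − 5.590 = 134273/16100 ≈ 8.340 in (> 0, runoff occurs)
Q: (134273/16100)² ÷ (584273/16100) = 18029238529/9406795300 in (≈ 1.917 in)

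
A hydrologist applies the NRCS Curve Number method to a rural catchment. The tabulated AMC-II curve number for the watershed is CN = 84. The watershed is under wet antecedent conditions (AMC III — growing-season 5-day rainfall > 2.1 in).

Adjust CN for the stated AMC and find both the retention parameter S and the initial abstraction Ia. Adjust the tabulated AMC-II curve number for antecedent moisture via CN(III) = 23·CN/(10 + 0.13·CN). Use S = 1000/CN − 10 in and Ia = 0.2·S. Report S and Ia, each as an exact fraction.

S = 400/483 in ≈ 0.828 in; Ia = 80/483 in ≈ 0.166 in

CN(III) from CN(II)=84: (23·84)/(10 + 0.13·84) = 48300/523 ≈ 92.352
S = 1000/(48300/523) − 10 = 400/483 in ≈ 0.828 in
Ia = 0.2S: 0.2·0.828 = 0.166 in (exactly 80/483)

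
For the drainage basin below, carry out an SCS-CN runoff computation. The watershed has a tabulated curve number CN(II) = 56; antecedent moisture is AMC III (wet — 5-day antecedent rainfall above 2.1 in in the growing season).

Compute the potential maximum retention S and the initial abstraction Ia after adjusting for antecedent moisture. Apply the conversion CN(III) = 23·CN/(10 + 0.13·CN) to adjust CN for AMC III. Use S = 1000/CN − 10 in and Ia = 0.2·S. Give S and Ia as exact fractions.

S = 550/161 in ≈ 3.416 in; Ia = 110/161 in ≈ 0.683 in

CN(III) from CN(II)=56: (23·56)/(10 + 0.13·56) = 4025/54 ≈ 74.537
S = 1000/(4025/54) − 10 = 550/161 in ≈ 3.416 in
Ia = 0.2·(550/161) = 110/161 in ≈ 0.683 in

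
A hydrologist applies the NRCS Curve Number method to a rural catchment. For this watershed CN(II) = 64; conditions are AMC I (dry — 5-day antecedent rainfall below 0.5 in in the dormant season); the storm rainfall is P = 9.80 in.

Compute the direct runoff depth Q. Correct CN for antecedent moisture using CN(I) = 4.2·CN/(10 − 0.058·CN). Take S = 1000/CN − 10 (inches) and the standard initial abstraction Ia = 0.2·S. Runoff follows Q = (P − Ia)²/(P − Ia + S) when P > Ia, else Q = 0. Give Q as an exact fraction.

Adjust CN=64 to AMC I: 4.2·64/(10 − 0.058·64) → (1344/5) ÷ (786/125) = 5600/131 ≈ 42.748
S = 1000/(5600/131) − 10 = 375/28 in ≈ 13.393 in
Ia = 0.2S: 0.2·13.393 = 2.679 in (exactly 75/28)
Since P=9.800 > Ia=2.679: effective rainfall P−Ia = 997/140 in
Q: (997/140)² ÷ (718/35) = 994009/402080 in (≈ 2.472 in)

Q = 994009/402080 in ≈ 2.472 in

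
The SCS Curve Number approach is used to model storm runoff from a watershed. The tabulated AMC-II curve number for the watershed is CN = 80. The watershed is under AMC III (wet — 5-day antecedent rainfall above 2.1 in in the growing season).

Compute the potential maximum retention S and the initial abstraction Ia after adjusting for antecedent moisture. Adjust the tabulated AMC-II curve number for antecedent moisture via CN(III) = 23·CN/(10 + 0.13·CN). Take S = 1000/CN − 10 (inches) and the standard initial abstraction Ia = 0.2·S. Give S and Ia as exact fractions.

Wet (AMC III): CN(III) = 23·80/(10 + 0.13·80) = 1840/(102/5) = 4600/51 ≈ 90.196
Retention S: 1000/CN − 10 with CN=90.196 → S = 25/23 ≈ 1.087 in
Ia = 0.2·(25/23) = 5/23 in ≈ 0.217 in

S = 25/23 in ≈ 1.087 in; Ia = 5/23 in ≈ 0.217 in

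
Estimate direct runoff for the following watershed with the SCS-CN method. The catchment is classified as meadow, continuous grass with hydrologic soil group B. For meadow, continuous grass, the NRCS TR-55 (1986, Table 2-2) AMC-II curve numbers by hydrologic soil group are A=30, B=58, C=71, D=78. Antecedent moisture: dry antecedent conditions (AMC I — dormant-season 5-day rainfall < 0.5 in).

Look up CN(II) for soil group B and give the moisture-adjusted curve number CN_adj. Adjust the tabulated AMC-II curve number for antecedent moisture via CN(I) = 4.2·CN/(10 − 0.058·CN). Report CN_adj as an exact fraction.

NRCS table: meadow, continuous grass, soil group B → CN(II) = 58
CN(I) from CN(II)=58: (4.2·58)/(10 − 0.058·58) = 2900/79 ≈ 36.709

CN_adj = 2900/79 ≈ 36.709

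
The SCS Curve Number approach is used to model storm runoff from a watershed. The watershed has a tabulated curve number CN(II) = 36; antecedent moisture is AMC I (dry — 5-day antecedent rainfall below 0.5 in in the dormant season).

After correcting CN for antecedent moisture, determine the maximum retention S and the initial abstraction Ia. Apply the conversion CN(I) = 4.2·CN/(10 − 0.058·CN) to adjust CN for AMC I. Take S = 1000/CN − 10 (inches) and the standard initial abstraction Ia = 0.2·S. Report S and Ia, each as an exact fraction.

Adjust CN=36 to AMC I: 4.2·36/(10 − 0.058·36) → (756/5) ÷ (989/125) = 18900/989 ≈ 19.110
Max retention: S = 1000/(18900/989) − 10 = 8000/189 in (≈ 42.328 in)
Ia = 0.2·(8000/189) = 1600/189 in ≈ 8.466 in

S = 8000/189 in ≈ 42.328 in; Ia = 1600/189 in ≈ 8.466 in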